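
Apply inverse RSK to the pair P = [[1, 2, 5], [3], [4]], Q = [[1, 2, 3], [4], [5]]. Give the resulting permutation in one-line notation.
1 4 5 3 2

Reverse the RSK construction: for i from n down to 1, find the cell of Q containing i, remove the entry at that cell from P, and reverse-bump it up through P; the value ejected from row 1 is w(i).

Step i=5: Q has 5 at row 3, column 1; remove 4 from row 3 of P and reverse-bump: 4 enters row 2 and ejects 3; 3 enters row 1 and ejects 2. So w(5) = 2. P is now [[1, 3, 5], [4]].
Step i=4: Q has 4 at row 2, column 1; remove 4 from row 2 of P and reverse-bump: 4 enters row 1 and ejects 3. So w(4) = 3. P is now [[1, 4, 5]].
Step i=3: Q has 3 at row 1, column 3; remove that cell from P, ejecting 5. So w(3) = 5. P is now [[1, 4]].
Step i=2: Q has 2 at row 1, column 2; remove that cell from P, ejecting 4. So w(2) = 4. P is now [[1]].
Step i=1: Q has 1 at row 1, column 1; remove that cell from P, ejecting 1. So w(1) = 1. P is now [].

So w = 1 4 5 3 2.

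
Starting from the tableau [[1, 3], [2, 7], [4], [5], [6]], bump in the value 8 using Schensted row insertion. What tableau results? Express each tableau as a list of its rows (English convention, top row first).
[[1, 3, 8], [2, 7], [4], [5], [6]]

8 is larger than every entry of row 1, so it is appended to row 1. The new tableau is [[1, 3, 8], [2, 7], [4], [5], [6]].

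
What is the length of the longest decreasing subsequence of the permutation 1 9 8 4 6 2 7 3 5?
4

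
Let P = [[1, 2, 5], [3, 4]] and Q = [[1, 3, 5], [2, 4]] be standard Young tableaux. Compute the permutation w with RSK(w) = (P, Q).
3 1 4 2 5

Reverse the RSK construction: for i from n down to 1, find the cell of Q containing i, remove the entry at that cell from P, and reverse-bump it up through P; the value ejected from row 1 is w(i).

Step i=5: Q has 5 at row 1, column 3; remove that cell from P, ejecting 5. So w(5) = 5. P is now [[1, 2], [3, 4]].
Step i=4: Q has 4 at row 2, column 2; remove 4 from row 2 of P and reverse-bump: 4 enters row 1 and ejects 2. So w(4) = 2. P is now [[1, 4], [3]].
Step i=3: Q has 3 at row 1, column 2; remove that cell from P, ejecting 4. So w(3) = 4. P is now [[1], [3]].
Step i=2: Q has 2 at row 2, column 1; remove 3 from row 2 of P and reverse-bump: 3 enters row 1 and ejects 1. So w(2) = 1. P is now [[3]].
Step i=1: Q has 1 at row 1, column 1; remove that cell from P, ejecting 3. So w(1) = 3. P is now [].

So w = 3 1 4 2 5.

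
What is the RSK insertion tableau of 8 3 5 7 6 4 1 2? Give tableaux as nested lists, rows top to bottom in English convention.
Insert 8: appended to row 1. P = [[8]].
Insert 3: 3 bumps 8 from row 1; 8 starts row 2. P = [[3], [8]].
Insert 5: appended to row 1. P = [[3, 5], [8]].
Insert 7: appended to row 1. P = [[3, 5, 7], [8]].
Insert 6: 6 bumps 7 from row 1; 7 bumps 8 from row 2; 8 starts row 3. P = [[3, 5, 6], [7], [8]].
Insert 4: 4 bumps 5 from row 1; 5 bumps 7 from row 2; 7 bumps 8 from row 3; 8 starts row 4. P = [[3, 4, 6], [5], [7], [8]].
Insert 1: 1 bumps 3 from row 1; 3 bumps 5 from row 2; 5 bumps 7 from row 3; 7 bumps 8 from row 4; 8 starts row 5. P = [[1, 4, 6], [3], [5], [7], [8]].
Insert 2: 2 bumps 4 from row 1; 4 appends to row 2. P = [[1, 2, 6], [3, 4], [5], [7], [8]].

So P = [[1, 2, 6], [3, 4], [5], [7], [8]].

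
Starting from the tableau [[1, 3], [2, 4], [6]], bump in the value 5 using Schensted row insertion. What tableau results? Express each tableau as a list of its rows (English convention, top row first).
5 is larger than every entry of row 1, so it is appended to row 1. The new tableau is [[1, 3, 5], [2, 4], [6]].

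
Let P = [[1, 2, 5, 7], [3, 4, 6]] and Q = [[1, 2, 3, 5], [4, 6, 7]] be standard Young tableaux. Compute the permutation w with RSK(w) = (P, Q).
3 4 6 1 7 2 5

Reverse the RSK construction: for i from n down to 1, find the cell of Q containing i, remove the entry at that cell from P, and reverse-bump it up through P; the value ejected from row 1 is w(i).

Step i=7: Q has 7 at row 2, column 3; remove 6 from row 2 of P and reverse-bump: 6 enters row 1 and ejects 5. So w(7) = 5. P is now [[1, 2, 6, 7], [3, 4]].
Step i=6: Q has 6 at row 2, column 2; remove 4 from row 2 of P and reverse-bump: 4 enters row 1 and ejects 2. So w(6) = 2. P is now [[1, 4, 6, 7], [3]].
Step i=5: Q has 5 at row 1, column 4; remove that cell from P, ejecting 7. So w(5) = 7. P is now [[1, 4, 6], [3]].
Step i=4: Q has 4 at row 2, column 1; remove 3 from row 2 of P and reverse-bump: 3 enters row 1 and ejects 1. So w(4) = 1. P is now [[3, 4, 6]].
Step i=3: Q has 3 at row 1, column 3; remove that cell from P, ejecting 6. So w(3) = 6. P is now [[3, 4]].
Step i=2: Q has 2 at row 1, column 2; remove that cell from P, ejecting 4. So w(2) = 4. P is now [[3]].
Step i=1: Q has 1 at row 1, column 1; remove that cell from P, ejecting 3. So w(1) = 3. P is now [].

So w = 3 4 6 1 7 2 5.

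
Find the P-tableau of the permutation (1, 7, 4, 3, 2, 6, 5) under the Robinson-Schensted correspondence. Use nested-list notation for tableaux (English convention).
P = [[1, 2, 5], [3, 6], [4], [7]]

Insert 1: appended to row 1. P = [[1]].
Insert 7: appended to row 1. P = [[1, 7]].
Insert 4: 4 bumps 7 from row 1; 7 starts row 2. P = [[1, 4], [7]].
Insert 3: 3 bumps 4 from row 1; 4 bumps 7 from row 2; 7 starts row 3. P = [[1, 3], [4], [7]].
Insert 2: 2 bumps 3 from row 1; 3 bumps 4 from row 2; 4 bumps 7 from row 3; 7 starts row 4. P = [[1, 2], [3], [4], [7]].
Insert 6: appended to row 1. P = [[1, 2, 6], [3], [4], [7]].
Insert 5: 5 bumps 6 from row 1; 6 appends to row 2. P = [[1, 2, 5], [3, 6], [4], [7]].

So P = [[1, 2, 5], [3, 6], [4], [7]].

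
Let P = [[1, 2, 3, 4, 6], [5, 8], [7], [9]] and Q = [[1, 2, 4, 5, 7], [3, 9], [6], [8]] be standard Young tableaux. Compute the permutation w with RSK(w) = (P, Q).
Reverse the RSK construction: for i from n down to 1, find the cell of Q containing i, remove the entry at that cell from P, and reverse-bump it up through P; the value ejected from row 1 is w(i).

Step i=9: Q has 9 at row 2, column 2; remove 8 from row 2 of P and reverse-bump: 8 enters row 1 and ejects 6. So w(9) = 6. P is now [[1, 2, 3, 4, 8], [5], [7], [9]].
Step i=8: Q has 8 at row 4, column 1; remove 9 from row 4 of P and reverse-bump: 9 enters row 3 and ejects 7; 7 enters row 2 and ejects 5; 5 enters row 1 and ejects 4. So w(8) = 4. P is now [[1, 2, 3, 5, 8], [7], [9]].
Step i=7: Q has 7 at row 1, column 5; remove that cell from P, ejecting 8. So w(7) = 8. P is now [[1, 2, 3, 5], [7], [9]].
Step i=6: Q has 6 at row 3, column 1; remove 9 from row 3 of P and reverse-bump: 9 enters row 2 and ejects 7; 7 enters row 1 and ejects 5. So w(6) = 5. P is now [[1, 2, 3, 7], [9]].
Step i=5: Q has 5 at row 1, column 4; remove that cell from P, ejecting 7. So w(5) = 7. P is now [[1, 2, 3], [9]].
Step i=4: Q has 4 at row 1, column 3; remove that cell from P, ejecting 3. So w(4) = 3. P is now [[1, 2], [9]].
Step i=3: Q has 3 at row 2, column 1; remove 9 from row 2 of P and reverse-bump: 9 enters row 1 and ejects 2. So w(3) = 2. P is now [[1, 9]].
Step i=2: Q has 2 at row 1, column 2; remove that cell from P, ejecting 9. So w(2) = 9. P is now [[1]].
Step i=1: Q has 1 at row 1, column 1; remove that cell from P, ejecting 1. So w(1) = 1. P is now [].

So w = 1 9 2 3 7 5 8 4 6.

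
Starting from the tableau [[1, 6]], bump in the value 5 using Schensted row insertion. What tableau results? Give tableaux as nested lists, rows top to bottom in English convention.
[[1, 5], [6]]

In row 1, 5 replaces 6 (the leftmost entry greater than 5); 6 is bumped to row 2. 6 starts a new row 2. The new tableau is [[1, 5], [6]].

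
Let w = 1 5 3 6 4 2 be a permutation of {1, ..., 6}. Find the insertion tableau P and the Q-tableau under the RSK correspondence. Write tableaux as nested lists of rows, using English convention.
Insert each entry of the permutation into P by Schensted row insertion, recording in Q the position of each new cell.

Insert 1: appended to row 1. P = [[1]], Q = [[1]].
Insert 5: appended to row 1. P = [[1, 5]], Q = [[1, 2]].
Insert 3: 3 bumps 5 from row 1; 5 starts row 2. P = [[1, 3], [5]], Q = [[1, 2], [3]].
Insert 6: appended to row 1. P = [[1, 3, 6], [5]], Q = [[1, 2, 4], [3]].
Insert 4: 4 bumps 6 from row 1; 6 appends to row 2. P = [[1, 3, 4], [5, 6]], Q = [[1, 2, 4], [3, 5]].
Insert 2: 2 bumps 3 from row 1; 3 bumps 5 from row 2; 5 starts row 3. P = [[1, 2, 4], [3, 6], [5]], Q = [[1, 2, 4], [3, 5], [6]].

So P = [[1, 2, 4], [3, 6], [5]], Q = [[1, 2, 4], [3, 5], [6]].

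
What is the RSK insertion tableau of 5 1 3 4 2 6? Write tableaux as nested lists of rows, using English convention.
P = [[1, 2, 4, 6], [3], [5]]

Insert 5: appended to row 1. P = [[5]].
Insert 1: 1 bumps 5 from row 1; 5 starts row 2. P = [[1], [5]].
Insert 3: appended to row 1. P = [[1, 3], [5]].
Insert 4: appended to row 1. P = [[1, 3, 4], [5]].
Insert 2: 2 bumps 3 from row 1; 3 bumps 5 from row 2; 5 starts row 3. P = [[1, 2, 4], [3], [5]].
Insert 6: appended to row 1. P = [[1, 2, 4, 6], [3], [5]].

So P = [[1, 2, 4, 6], [3], [5]].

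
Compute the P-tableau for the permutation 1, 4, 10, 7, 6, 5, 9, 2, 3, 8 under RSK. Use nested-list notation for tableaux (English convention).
P = [[1, 2, 3, 8], [4, 5, 9], [6], [7], [10]]

Insert 1: appended to row 1. P = [[1]].
Insert 4: appended to row 1. P = [[1, 4]].
Insert 10: appended to row 1. P = [[1, 4, 10]].
Insert 7: 7 bumps 10 from row 1; 10 starts row 2. P = [[1, 4, 7], [10]].
Insert 6: 6 bumps 7 from row 1; 7 bumps 10 from row 2; 10 starts row 3. P = [[1, 4, 6], [7], [10]].
Insert 5: 5 bumps 6 from row 1; 6 bumps 7 from row 2; 7 bumps 10 from row 3; 10 starts row 4. P = [[1, 4, 5], [6], [7], [10]].
Insert 9: appended to row 1. P = [[1, 4, 5, 9], [6], [7], [10]].
Insert 2: 2 bumps 4 from row 1; 4 bumps 6 from row 2; 6 bumps 7 from row 3; 7 bumps 10 from row 4; 10 starts row 5. P = [[1, 2, 5, 9], [4], [6], [7], [10]].
Insert 3: 3 bumps 5 from row 1; 5 appends to row 2. P = [[1, 2, 3, 9], [4, 5], [6], [7], [10]].
Insert 8: 8 bumps 9 from row 1; 9 appends to row 2. P = [[1, 2, 3, 8], [4, 5, 9], [6], [7], [10]].

So P = [[1, 2, 3, 8], [4, 5, 9], [6], [7], [10]].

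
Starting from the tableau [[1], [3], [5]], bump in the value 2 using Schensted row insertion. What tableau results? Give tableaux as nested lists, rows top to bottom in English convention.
2 is larger than every entry of row 1, so it is appended to row 1. The new tableau is [[1, 2], [3], [5]].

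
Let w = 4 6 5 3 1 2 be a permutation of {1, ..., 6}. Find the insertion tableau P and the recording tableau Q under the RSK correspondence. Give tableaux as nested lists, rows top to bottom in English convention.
P = [[1, 2], [3, 5], [4], [6]], Q = [[1, 2], [3, 6], [4], [5]]

Insert each entry of the permutation into P by Schensted row insertion, recording in Q the position of each new cell.

Insert 4: appended to row 1. P = [[4]].
Insert 6: appended to row 1. P = [[4, 6]].
Insert 5: 5 bumps 6 from row 1; 6 starts row 2. P = [[4, 5], [6]].
Insert 3: 3 bumps 4 from row 1; 4 bumps 6 from row 2; 6 starts row 3. P = [[3, 5], [4], [6]].
Insert 1: 1 bumps 3 from row 1; 3 bumps 4 from row 2; 4 bumps 6 from row 3; 6 starts row 4. P = [[1, 5], [3], [4], [6]].
Insert 2: 2 bumps 5 from row 1; 5 appends to row 2. P = [[1, 2], [3, 5], [4], [6]].

So P = [[1, 2], [3, 5], [4], [6]], Q = [[1, 2], [3, 6], [4], [5]].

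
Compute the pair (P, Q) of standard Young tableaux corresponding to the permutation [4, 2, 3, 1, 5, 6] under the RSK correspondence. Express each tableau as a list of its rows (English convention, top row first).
P = [[1, 3, 5, 6], [2], [4]], Q = [[1, 3, 5, 6], [2], [4]]

Insert each entry of the permutation into P by Schensted row insertion, recording in Q the position of each new cell.

After inserting 4: P = [[4]].
After inserting 2: P = [[2], [4]].
After inserting 3: P = [[2, 3], [4]].
After inserting 1: P = [[1, 3], [2], [4]].
After inserting 5: P = [[1, 3, 5], [2], [4]].
After inserting 6: P = [[1, 3, 5, 6], [2], [4]].

So P = [[1, 3, 5, 6], [2], [4]], Q = [[1, 3, 5, 6], [2], [4]].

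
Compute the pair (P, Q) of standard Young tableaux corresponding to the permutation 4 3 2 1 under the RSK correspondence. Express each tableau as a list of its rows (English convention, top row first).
P = [[1], [2], [3], [4]], Q = [[1], [2], [3], [4]]

Insert each entry of the permutation into P by Schensted row insertion, recording in Q the position of each new cell.

After inserting 4: P = [[4]].
After inserting 3: P = [[3], [4]].
After inserting 2: P = [[2], [3], [4]].
After inserting 1: P = [[1], [2], [3], [4]].

So P = [[1], [2], [3], [4]], Q = [[1], [2], [3], [4]].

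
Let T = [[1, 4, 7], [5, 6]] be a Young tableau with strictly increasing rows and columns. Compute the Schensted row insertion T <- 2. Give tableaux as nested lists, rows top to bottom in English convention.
In row 1, 2 replaces 4 (the leftmost entry greater than 2); 4 is bumped to row 2. In row 2, 4 replaces 5 (the leftmost entry greater than 4); 5 is bumped to row 3. 5 starts a new row 3. The new tableau is [[1, 2, 7], [4, 6], [5]].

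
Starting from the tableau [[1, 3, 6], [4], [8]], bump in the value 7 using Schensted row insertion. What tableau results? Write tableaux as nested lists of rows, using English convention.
7 is larger than every entry of row 1, so it is appended to row 1. The new tableau is [[1, 3, 6, 7], [4], [8]].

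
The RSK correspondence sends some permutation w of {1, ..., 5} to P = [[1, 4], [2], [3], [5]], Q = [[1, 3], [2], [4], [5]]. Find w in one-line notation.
Reverse the RSK construction: for i from n down to 1, find the cell of Q containing i, remove the entry at that cell from P, and reverse-bump it up through P; the value ejected from row 1 is w(i).

Step i=5: Q has 5 at row 4, column 1; remove 5 from row 4 of P and reverse-bump: 5 enters row 3 and ejects 3; 3 enters row 2 and ejects 2; 2 enters row 1 and ejects 1. So w(5) = 1. P is now [[2, 4], [3], [5]].
Step i=4: Q has 4 at row 3, column 1; remove 5 from row 3 of P and reverse-bump: 5 enters row 2 and ejects 3; 3 enters row 1 and ejects 2. So w(4) = 2. P is now [[3, 4], [5]].
Step i=3: Q has 3 at row 1, column 2; remove that cell from P, ejecting 4. So w(3) = 4. P is now [[3], [5]].
Step i=2: Q has 2 at row 2, column 1; remove 5 from row 2 of P and reverse-bump: 5 enters row 1 and ejects 3. So w(2) = 3. P is now [[5]].
Step i=1: Q has 1 at row 1, column 1; remove that cell from P, ejecting 5. So w(1) = 5. P is now [].

So w = 5 3 4 2 1.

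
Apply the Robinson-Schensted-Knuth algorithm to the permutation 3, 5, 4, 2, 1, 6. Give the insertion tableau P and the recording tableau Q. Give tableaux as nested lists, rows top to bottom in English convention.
P = [[1, 4, 6], [2], [3], [5]], Q = [[1, 2, 6], [3], [4], [5]]

Insert each entry of the permutation into P by Schensted row insertion, recording in Q the position of each new cell.

Insert 3: appended to row 1. P = [[3]].
Insert 5: appended to row 1. P = [[3, 5]].
Insert 4: 4 bumps 5 from row 1; 5 starts row 2. P = [[3, 4], [5]].
Insert 2: 2 bumps 3 from row 1; 3 bumps 5 from row 2; 5 starts row 3. P = [[2, 4], [3], [5]].
Insert 1: 1 bumps 2 from row 1; 2 bumps 3 from row 2; 3 bumps 5 from row 3; 5 starts row 4. P = [[1, 4], [2], [3], [5]].
Insert 6: appended to row 1. P = [[1, 4, 6], [2], [3], [5]].

So P = [[1, 4, 6], [2], [3], [5]], Q = [[1, 2, 6], [3], [4], [5]].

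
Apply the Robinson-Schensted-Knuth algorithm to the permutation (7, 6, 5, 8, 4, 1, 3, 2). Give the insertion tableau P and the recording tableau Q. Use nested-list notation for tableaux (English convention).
Insert each entry of the permutation into P by Schensted row insertion, recording in Q the position of each new cell.

Insert 7: appended to row 1. P = [[7]].
Insert 6: 6 bumps 7 from row 1; 7 starts row 2. P = [[6], [7]].
Insert 5: 5 bumps 6 from row 1; 6 bumps 7 from row 2; 7 starts row 3. P = [[5], [6], [7]].
Insert 8: appended to row 1. P = [[5, 8], [6], [7]].
Insert 4: 4 bumps 5 from row 1; 5 bumps 6 from row 2; 6 bumps 7 from row 3; 7 starts row 4. P = [[4, 8], [5], [6], [7]].
Insert 1: 1 bumps 4 from row 1; 4 bumps 5 from row 2; 5 bumps 6 from row 3; 6 bumps 7 from row 4; 7 starts row 5. P = [[1, 8], [4], [5], [6], [7]].
Insert 3: 3 bumps 8 from row 1; 8 appends to row 2. P = [[1, 3], [4, 8], [5], [6], [7]].
Insert 2: 2 bumps 3 from row 1; 3 bumps 4 from row 2; 4 bumps 5 from row 3; 5 bumps 6 from row 4; 6 bumps 7 from row 5; 7 starts row 6. P = [[1, 2], [3, 8], [4], [5], [6], [7]].

So P = [[1, 2], [3, 8], [4], [5], [6], [7]], Q = [[1, 4], [2, 7], [3], [5], [6], [8]].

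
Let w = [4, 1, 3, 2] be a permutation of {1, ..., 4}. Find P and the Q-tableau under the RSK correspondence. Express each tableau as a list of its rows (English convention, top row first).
Insert each entry of the permutation into P by Schensted row insertion, recording in Q the position of each new cell.

Insert 4: appended to row 1. P = [[4]].
Insert 1: 1 bumps 4 from row 1; 4 starts row 2. P = [[1], [4]].
Insert 3: appended to row 1. P = [[1, 3], [4]].
Insert 2: 2 bumps 3 from row 1; 3 bumps 4 from row 2; 4 starts row 3. P = [[1, 2], [3], [4]].

So P = [[1, 2], [3], [4]], Q = [[1, 3], [2], [4]].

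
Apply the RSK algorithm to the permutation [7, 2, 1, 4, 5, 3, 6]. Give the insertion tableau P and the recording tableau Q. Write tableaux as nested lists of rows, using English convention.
Insert each entry of the permutation into P by Schensted row insertion, recording in Q the position of each new cell.

Insert 7: appended to row 1. P = [[7]].
Insert 2: 2 bumps 7 from row 1; 7 starts row 2. P = [[2], [7]].
Insert 1: 1 bumps 2 from row 1; 2 bumps 7 from row 2; 7 starts row 3. P = [[1], [2], [7]].
Insert 4: appended to row 1. P = [[1, 4], [2], [7]].
Insert 5: appended to row 1. P = [[1, 4, 5], [2], [7]].
Insert 3: 3 bumps 4 from row 1; 4 appends to row 2. P = [[1, 3, 5], [2, 4], [7]].
Insert 6: appended to row 1. P = [[1, 3, 5, 6], [2, 4], [7]].

So P = [[1, 3, 5, 6], [2, 4], [7]], Q = [[1, 4, 5, 7], [2, 6], [3]].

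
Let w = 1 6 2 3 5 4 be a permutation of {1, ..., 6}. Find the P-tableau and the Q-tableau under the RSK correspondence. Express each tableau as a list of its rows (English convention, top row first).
Insert each entry of the permutation into P by Schensted row insertion, recording in Q the position of each new cell.

Insert 1: appended to row 1. P = [[1]].
Insert 6: appended to row 1. P = [[1, 6]].
Insert 2: 2 bumps 6 from row 1; 6 starts row 2. P = [[1, 2], [6]].
Insert 3: appended to row 1. P = [[1, 2, 3], [6]].
Insert 5: appended to row 1. P = [[1, 2, 3, 5], [6]].
Insert 4: 4 bumps 5 from row 1; 5 bumps 6 from row 2; 6 starts row 3. P = [[1, 2, 3, 4], [5], [6]].

So P = [[1, 2, 3, 4], [5], [6]], Q = [[1, 2, 4, 5], [3], [6]].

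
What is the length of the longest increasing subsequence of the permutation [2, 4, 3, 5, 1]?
3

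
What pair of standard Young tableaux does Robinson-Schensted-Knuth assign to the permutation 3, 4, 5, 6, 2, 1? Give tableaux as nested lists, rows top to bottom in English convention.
Insert each entry of the permutation into P by Schensted row insertion, recording in Q the position of each new cell.

After inserting 3: P = [[3]].
After inserting 4: P = [[3, 4]].
After inserting 5: P = [[3, 4, 5]].
After inserting 6: P = [[3, 4, 5, 6]].
After inserting 2: P = [[2, 4, 5, 6], [3]].
After inserting 1: P = [[1, 4, 5, 6], [2], [3]].

So P = [[1, 4, 5, 6], [2], [3]], Q = [[1, 2, 3, 4], [5], [6]].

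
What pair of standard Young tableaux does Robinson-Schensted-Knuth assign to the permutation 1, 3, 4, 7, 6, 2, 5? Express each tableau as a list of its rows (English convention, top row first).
P = [[1, 2, 4, 5], [3, 6], [7]], Q = [[1, 2, 3, 4], [5, 7], [6]]

Insert each entry of the permutation into P by Schensted row insertion, recording in Q the position of each new cell.

After inserting 1: P = [[1]].
After inserting 3: P = [[1, 3]].
After inserting 4: P = [[1, 3, 4]].
After inserting 7: P = [[1, 3, 4, 7]].
After inserting 6: P = [[1, 3, 4, 6], [7]].
After inserting 2: P = [[1, 2, 4, 6], [3], [7]].
After inserting 5: P = [[1, 2, 4, 5], [3, 6], [7]].

So P = [[1, 2, 4, 5], [3, 6], [7]], Q = [[1, 2, 3, 4], [5, 7], [6]].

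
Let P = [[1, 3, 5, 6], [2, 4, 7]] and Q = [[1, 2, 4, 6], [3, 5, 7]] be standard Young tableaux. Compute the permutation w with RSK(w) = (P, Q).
2 4 1 5 3 7 6

Reverse the RSK construction: for i from n down to 1, find the cell of Q containing i, remove the entry at that cell from P, and reverse-bump it up through P; the value ejected from row 1 is w(i).

Step i=7: Q has 7 at row 2, column 3; remove 7 from row 2 of P and reverse-bump: 7 enters row 1 and ejects 6. So w(7) = 6. P is now [[1, 3, 5, 7], [2, 4]].
Step i=6: Q has 6 at row 1, column 4; remove that cell from P, ejecting 7. So w(6) = 7. P is now [[1, 3, 5], [2, 4]].
Step i=5: Q has 5 at row 2, column 2; remove 4 from row 2 of P and reverse-bump: 4 enters row 1 and ejects 3. So w(5) = 3. P is now [[1, 4, 5], [2]].
Step i=4: Q has 4 at row 1, column 3; remove that cell from P, ejecting 5. So w(4) = 5. P is now [[1, 4], [2]].
Step i=3: Q has 3 at row 2, column 1; remove 2 from row 2 of P and reverse-bump: 2 enters row 1 and ejects 1. So w(3) = 1. P is now [[2, 4]].
Step i=2: Q has 2 at row 1, column 2; remove that cell from P, ejecting 4. So w(2) = 4. P is now [[2]].
Step i=1: Q has 1 at row 1, column 1; remove that cell from P, ejecting 2. So w(1) = 2. P is now [].

So w = 2 4 1 5 3 7 6.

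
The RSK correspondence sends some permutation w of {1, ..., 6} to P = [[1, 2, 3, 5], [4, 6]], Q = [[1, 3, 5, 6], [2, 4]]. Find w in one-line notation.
Reverse the RSK construction: for i from n down to 1, find the cell of Q containing i, remove the entry at that cell from P, and reverse-bump it up through P; the value ejected from row 1 is w(i).

Step i=6: Q has 6 at row 1, column 4; remove that cell from P, ejecting 5. So w(6) = 5. P is now [[1, 2, 3], [4, 6]].
Step i=5: Q has 5 at row 1, column 3; remove that cell from P, ejecting 3. So w(5) = 3. P is now [[1, 2], [4, 6]].
Step i=4: Q has 4 at row 2, column 2; remove 6 from row 2 of P and reverse-bump: 6 enters row 1 and ejects 2. So w(4) = 2. P is now [[1, 6], [4]].
Step i=3: Q has 3 at row 1, column 2; remove that cell from P, ejecting 6. So w(3) = 6. P is now [[1], [4]].
Step i=2: Q has 2 at row 2, column 1; remove 4 from row 2 of P and reverse-bump: 4 enters row 1 and ejects 1. So w(2) = 1. P is now [[4]].
Step i=1: Q has 1 at row 1, column 1; remove that cell from P, ejecting 4. So w(1) = 4. P is now [].

So w = 4 1 6 2 3 5.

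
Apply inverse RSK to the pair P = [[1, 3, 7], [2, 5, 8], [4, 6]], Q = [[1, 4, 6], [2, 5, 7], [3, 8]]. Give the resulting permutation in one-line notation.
4 2 1 6 5 8 7 3

Reverse the RSK construction: for i from n down to 1, find the cell of Q containing i, remove the entry at that cell from P, and reverse-bump it up through P; the value ejected from row 1 is w(i).

Step i=8: Q has 8 at row 3, column 2; remove 6 from row 3 of P and reverse-bump: 6 enters row 2 and ejects 5; 5 enters row 1 and ejects 3. So w(8) = 3. P is now [[1, 5, 7], [2, 6, 8], [4]].
Step i=7: Q has 7 at row 2, column 3; remove 8 from row 2 of P and reverse-bump: 8 enters row 1 and ejects 7. So w(7) = 7. P is now [[1, 5, 8], [2, 6], [4]].
Step i=6: Q has 6 at row 1, column 3; remove that cell from P, ejecting 8. So w(6) = 8. P is now [[1, 5], [2, 6], [4]].
Step i=5: Q has 5 at row 2, column 2; remove 6 from row 2 of P and reverse-bump: 6 enters row 1 and ejects 5. So w(5) = 5. P is now [[1, 6], [2], [4]].
Step i=4: Q has 4 at row 1, column 2; remove that cell from P, ejecting 6. So w(4) = 6. P is now [[1], [2], [4]].
Step i=3: Q has 3 at row 3, column 1; remove 4 from row 3 of P and reverse-bump: 4 enters row 2 and ejects 2; 2 enters row 1 and ejects 1. So w(3) = 1. P is now [[2], [4]].
Step i=2: Q has 2 at row 2, column 1; remove 4 from row 2 of P and reverse-bump: 4 enters row 1 and ejects 2. So w(2) = 2. P is now [[4]].
Step i=1: Q has 1 at row 1, column 1; remove that cell from P, ejecting 4. So w(1) = 4. P is now [].

So w = 4 2 1 6 5 8 7 3.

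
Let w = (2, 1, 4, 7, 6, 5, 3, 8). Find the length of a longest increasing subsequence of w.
4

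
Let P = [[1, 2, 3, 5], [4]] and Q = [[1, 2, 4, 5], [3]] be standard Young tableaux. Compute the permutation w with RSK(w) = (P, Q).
1 4 2 3 5

Reverse the RSK construction: for i from n down to 1, find the cell of Q containing i, remove the entry at that cell from P, and reverse-bump it up through P; the value ejected from row 1 is w(i).

Step i=5: Q has 5 at row 1, column 4; remove that cell from P, ejecting 5. So w(5) = 5. P is now [[1, 2, 3], [4]].
Step i=4: Q has 4 at row 1, column 3; remove that cell from P, ejecting 3. So w(4) = 3. P is now [[1, 2], [4]].
Step i=3: Q has 3 at row 2, column 1; remove 4 from row 2 of P and reverse-bump: 4 enters row 1 and ejects 2. So w(3) = 2. P is now [[1, 4]].
Step i=2: Q has 2 at row 1, column 2; remove that cell from P, ejecting 4. So w(2) = 4. P is now [[1]].
Step i=1: Q has 1 at row 1, column 1; remove that cell from P, ejecting 1. So w(1) = 1. P is now [].

So w = 1 4 2 3 5.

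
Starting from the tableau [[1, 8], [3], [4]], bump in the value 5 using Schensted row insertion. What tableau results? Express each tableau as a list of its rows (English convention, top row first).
In row 1, 5 replaces 8 (the leftmost entry greater than 5); 8 is bumped to row 2. 8 is appended to row 2. The new tableau is [[1, 5], [3, 8], [4]].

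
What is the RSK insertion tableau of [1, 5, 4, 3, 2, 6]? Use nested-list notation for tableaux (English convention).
P = [[1, 2, 6], [3], [4], [5]]

Insert 1: appended to row 1. P = [[1]].
Insert 5: appended to row 1. P = [[1, 5]].
Insert 4: 4 bumps 5 from row 1; 5 starts row 2. P = [[1, 4], [5]].
Insert 3: 3 bumps 4 from row 1; 4 bumps 5 from row 2; 5 starts row 3. P = [[1, 3], [4], [5]].
Insert 2: 2 bumps 3 from row 1; 3 bumps 4 from row 2; 4 bumps 5 from row 3; 5 starts row 4. P = [[1, 2], [3], [4], [5]].
Insert 6: appended to row 1. P = [[1, 2, 6], [3], [4], [5]].

So P = [[1, 2, 6], [3], [4], [5]].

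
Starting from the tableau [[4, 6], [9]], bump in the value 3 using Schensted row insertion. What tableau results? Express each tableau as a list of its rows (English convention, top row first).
[[3, 6], [4], [9]]

In row 1, 3 replaces 4 (the leftmost entry greater than 3); 4 is bumped to row 2. In row 2, 4 replaces 9 (the leftmost entry greater than 4); 9 is bumped to row 3. 9 starts a new row 3. The new tableau is [[3, 6], [4], [9]].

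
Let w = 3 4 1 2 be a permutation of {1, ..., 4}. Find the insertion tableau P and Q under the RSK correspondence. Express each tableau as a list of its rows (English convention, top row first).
P = [[1, 2], [3, 4]], Q = [[1, 2], [3, 4]]

Insert each entry of the permutation into P by Schensted row insertion, recording in Q the position of each new cell.

Insert 3: appended to row 1. P = [[3]].
Insert 4: appended to row 1. P = [[3, 4]].
Insert 1: 1 bumps 3 from row 1; 3 starts row 2. P = [[1, 4], [3]].
Insert 2: 2 bumps 4 from row 1; 4 appends to row 2. P = [[1, 2], [3, 4]].

So P = [[1, 2], [3, 4]], Q = [[1, 2], [3, 4]].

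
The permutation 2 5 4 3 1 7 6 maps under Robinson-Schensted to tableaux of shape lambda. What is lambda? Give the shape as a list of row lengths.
RSK row insertion gives P = [[1, 3, 6], [2, 7], [4], [5]], which has shape [3, 2, 1, 1].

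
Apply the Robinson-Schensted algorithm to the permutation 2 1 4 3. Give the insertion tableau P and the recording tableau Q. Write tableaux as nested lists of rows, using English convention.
P = [[1, 3], [2, 4]], Q = [[1, 3], [2, 4]]

Insert each entry of the permutation into P by Schensted row insertion, recording in Q the position of each new cell.

After inserting 2: P = [[2]].
After inserting 1: P = [[1], [2]].
After inserting 4: P = [[1, 4], [2]].
After inserting 3: P = [[1, 3], [2, 4]].

So P = [[1, 3], [2, 4]], Q = [[1, 3], [2, 4]].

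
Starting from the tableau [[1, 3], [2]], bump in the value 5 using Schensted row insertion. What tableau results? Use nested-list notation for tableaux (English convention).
[[1, 3, 5], [2]]

5 is larger than every entry of row 1, so it is appended to row 1. The new tableau is [[1, 3, 5], [2]].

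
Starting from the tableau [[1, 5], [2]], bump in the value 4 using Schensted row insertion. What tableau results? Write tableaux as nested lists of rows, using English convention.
In row 1, 4 replaces 5 (the leftmost entry greater than 4); 5 is bumped to row 2. 5 is appended to row 2. The new tableau is [[1, 4], [2, 5]].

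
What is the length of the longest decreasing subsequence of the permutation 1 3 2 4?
2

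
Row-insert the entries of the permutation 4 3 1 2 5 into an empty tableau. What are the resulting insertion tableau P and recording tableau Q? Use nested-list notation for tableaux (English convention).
P = [[1, 2, 5], [3], [4]], Q = [[1, 4, 5], [2], [3]]

Insert each entry of the permutation into P by Schensted row insertion, recording in Q the position of each new cell.

After inserting 4: P = [[4]].
After inserting 3: P = [[3], [4]].
After inserting 1: P = [[1], [3], [4]].
After inserting 2: P = [[1, 2], [3], [4]].
After inserting 5: P = [[1, 2, 5], [3], [4]].

So P = [[1, 2, 5], [3], [4]], Q = [[1, 4, 5], [2], [3]].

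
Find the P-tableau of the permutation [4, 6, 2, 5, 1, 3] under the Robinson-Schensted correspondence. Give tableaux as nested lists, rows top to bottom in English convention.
P = [[1, 3], [2, 5], [4, 6]]

Insert 4: appended to row 1. P = [[4]].
Insert 6: appended to row 1. P = [[4, 6]].
Insert 2: 2 bumps 4 from row 1; 4 starts row 2. P = [[2, 6], [4]].
Insert 5: 5 bumps 6 from row 1; 6 appends to row 2. P = [[2, 5], [4, 6]].
Insert 1: 1 bumps 2 from row 1; 2 bumps 4 from row 2; 4 starts row 3. P = [[1, 5], [2, 6], [4]].
Insert 3: 3 bumps 5 from row 1; 5 bumps 6 from row 2; 6 appends to row 3. P = [[1, 3], [2, 5], [4, 6]].

So P = [[1, 3], [2, 5], [4, 6]].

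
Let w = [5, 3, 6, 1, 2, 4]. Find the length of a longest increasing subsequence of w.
3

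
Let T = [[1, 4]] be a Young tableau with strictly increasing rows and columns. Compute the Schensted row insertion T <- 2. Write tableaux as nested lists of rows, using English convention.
In row 1, 2 replaces 4 (the leftmost entry greater than 2); 4 is bumped to row 2. 4 starts a new row 2. The new tableau is [[1, 2], [4]].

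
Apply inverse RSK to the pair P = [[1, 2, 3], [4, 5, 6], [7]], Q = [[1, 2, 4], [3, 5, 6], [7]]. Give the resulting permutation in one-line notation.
Reverse the RSK construction: for i from n down to 1, find the cell of Q containing i, remove the entry at that cell from P, and reverse-bump it up through P; the value ejected from row 1 is w(i).

Step i=7: Q has 7 at row 3, column 1; remove 7 from row 3 of P and reverse-bump: 7 enters row 2 and ejects 6; 6 enters row 1 and ejects 3. So w(7) = 3. P is now [[1, 2, 6], [4, 5, 7]].
Step i=6: Q has 6 at row 2, column 3; remove 7 from row 2 of P and reverse-bump: 7 enters row 1 and ejects 6. So w(6) = 6. P is now [[1, 2, 7], [4, 5]].
Step i=5: Q has 5 at row 2, column 2; remove 5 from row 2 of P and reverse-bump: 5 enters row 1 and ejects 2. So w(5) = 2. P is now [[1, 5, 7], [4]].
Step i=4: Q has 4 at row 1, column 3; remove that cell from P, ejecting 7. So w(4) = 7. P is now [[1, 5], [4]].
Step i=3: Q has 3 at row 2, column 1; remove 4 from row 2 of P and reverse-bump: 4 enters row 1 and ejects 1. So w(3) = 1. P is now [[4, 5]].
Step i=2: Q has 2 at row 1, column 2; remove that cell from P, ejecting 5. So w(2) = 5. P is now [[4]].
Step i=1: Q has 1 at row 1, column 1; remove that cell from P, ejecting 4. So w(1) = 4. P is now [].

So w = 4 5 1 7 2 6 3.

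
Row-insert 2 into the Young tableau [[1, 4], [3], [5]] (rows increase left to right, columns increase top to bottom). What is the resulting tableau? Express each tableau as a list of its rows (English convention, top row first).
[[1, 2], [3, 4], [5]]

In row 1, 2 replaces 4 (the leftmost entry greater than 2); 4 is bumped to row 2. 4 is appended to row 2. The new tableau is [[1, 2], [3, 4], [5]].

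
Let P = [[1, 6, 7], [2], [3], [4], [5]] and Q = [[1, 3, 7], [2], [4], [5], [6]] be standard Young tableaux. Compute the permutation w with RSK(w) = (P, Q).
5 4 6 3 2 1 7

Reverse RSK: for i = n, n-1, ..., 1, locate i in Q, remove the corresponding corner cell from P, and reverse-bump its entry up through P; the value ejected from row 1 is w(i).

So w = 5 4 6 3 2 1 7.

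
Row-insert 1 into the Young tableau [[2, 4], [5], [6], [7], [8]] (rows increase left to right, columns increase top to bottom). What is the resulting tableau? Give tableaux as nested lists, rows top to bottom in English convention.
In row 1, 1 replaces 2 (the leftmost entry greater than 1); 2 is bumped to row 2. In row 2, 2 replaces 5 (the leftmost entry greater than 2); 5 is bumped to row 3. In row 3, 5 replaces 6 (the leftmost entry greater than 5); 6 is bumped to row 4. In row 4, 6 replaces 7 (the leftmost entry greater than 6); 7 is bumped to row 5. In row 5, 7 replaces 8 (the leftmost entry greater than 7); 8 is bumped to row 6. 8 starts a new row 6. The new tableau is [[1, 4], [2], [5], [6], [7], [8]].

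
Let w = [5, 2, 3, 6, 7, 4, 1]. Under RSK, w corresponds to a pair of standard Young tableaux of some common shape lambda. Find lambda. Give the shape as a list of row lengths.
RSK row insertion gives P = [[1, 3, 4, 7], [2, 6], [5]], which has shape [4, 2, 1].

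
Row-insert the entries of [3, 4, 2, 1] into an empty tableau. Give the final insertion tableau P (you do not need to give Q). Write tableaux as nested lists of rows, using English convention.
After inserting 3: P = [[3]].
After inserting 4: P = [[3, 4]].
After inserting 2: P = [[2, 4], [3]].
After inserting 1: P = [[1, 4], [2], [3]].

So P = [[1, 4], [2], [3]].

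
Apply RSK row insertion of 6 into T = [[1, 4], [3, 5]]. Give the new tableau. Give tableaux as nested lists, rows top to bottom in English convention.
[[1, 4, 6], [3, 5]]

6 is larger than every entry of row 1, so it is appended to row 1. The new tableau is [[1, 4, 6], [3, 5]].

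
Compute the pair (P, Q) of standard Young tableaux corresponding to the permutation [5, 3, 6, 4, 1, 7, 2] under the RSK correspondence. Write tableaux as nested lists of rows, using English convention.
Insert each entry of the permutation into P by Schensted row insertion, recording in Q the position of each new cell.

After inserting 5: P = [[5]].
After inserting 3: P = [[3], [5]].
After inserting 6: P = [[3, 6], [5]].
After inserting 4: P = [[3, 4], [5, 6]].
After inserting 1: P = [[1, 4], [3, 6], [5]].
After inserting 7: P = [[1, 4, 7], [3, 6], [5]].
After inserting 2: P = [[1, 2, 7], [3, 4], [5, 6]].

So P = [[1, 2, 7], [3, 4], [5, 6]], Q = [[1, 3, 6], [2, 4], [5, 7]].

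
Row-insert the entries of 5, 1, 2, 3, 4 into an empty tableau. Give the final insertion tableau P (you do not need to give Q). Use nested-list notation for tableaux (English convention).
Insert 5: appended to row 1. P = [[5]].
Insert 1: 1 bumps 5 from row 1; 5 starts row 2. P = [[1], [5]].
Insert 2: appended to row 1. P = [[1, 2], [5]].
Insert 3: appended to row 1. P = [[1, 2, 3], [5]].
Insert 4: appended to row 1. P = [[1, 2, 3, 4], [5]].

So P = [[1, 2, 3, 4], [5]].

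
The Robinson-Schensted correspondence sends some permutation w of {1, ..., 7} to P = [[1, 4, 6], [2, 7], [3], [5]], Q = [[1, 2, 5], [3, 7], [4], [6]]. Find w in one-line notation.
Reverse the RSK construction: for i from n down to 1, find the cell of Q containing i, remove the entry at that cell from P, and reverse-bump it up through P; the value ejected from row 1 is w(i).

Step i=7: Q has 7 at row 2, column 2; remove 7 from row 2 of P and reverse-bump: 7 enters row 1 and ejects 6. So w(7) = 6. P is now [[1, 4, 7], [2], [3], [5]].
Step i=6: Q has 6 at row 4, column 1; remove 5 from row 4 of P and reverse-bump: 5 enters row 3 and ejects 3; 3 enters row 2 and ejects 2; 2 enters row 1 and ejects 1. So w(6) = 1. P is now [[2, 4, 7], [3], [5]].
Step i=5: Q has 5 at row 1, column 3; remove that cell from P, ejecting 7. So w(5) = 7. P is now [[2, 4], [3], [5]].
Step i=4: Q has 4 at row 3, column 1; remove 5 from row 3 of P and reverse-bump: 5 enters row 2 and ejects 3; 3 enters row 1 and ejects 2. So w(4) = 2. P is now [[3, 4], [5]].
Step i=3: Q has 3 at row 2, column 1; remove 5 from row 2 of P and reverse-bump: 5 enters row 1 and ejects 4. So w(3) = 4. P is now [[3, 5]].
Step i=2: Q has 2 at row 1, column 2; remove that cell from P, ejecting 5. So w(2) = 5. P is now [[3]].
Step i=1: Q has 1 at row 1, column 1; remove that cell from P, ejecting 3. So w(1) = 3. P is now [].

So w = 3 5 4 2 7 1 6.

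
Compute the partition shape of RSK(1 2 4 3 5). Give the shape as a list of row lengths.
[4, 1]

RSK row insertion gives P = [[1, 2, 3, 5], [4]], which has shape [4, 1].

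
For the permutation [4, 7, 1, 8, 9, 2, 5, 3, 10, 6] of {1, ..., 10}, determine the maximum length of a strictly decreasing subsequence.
3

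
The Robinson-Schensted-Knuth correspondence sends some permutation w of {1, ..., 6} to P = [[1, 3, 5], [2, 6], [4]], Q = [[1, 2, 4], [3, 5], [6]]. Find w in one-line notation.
Reverse RSK: for i = n, n-1, ..., 1, locate i in Q, remove the corresponding corner cell from P, and reverse-bump its entry up through P; the value ejected from row 1 is w(i).

So w = 2 4 3 6 5 1.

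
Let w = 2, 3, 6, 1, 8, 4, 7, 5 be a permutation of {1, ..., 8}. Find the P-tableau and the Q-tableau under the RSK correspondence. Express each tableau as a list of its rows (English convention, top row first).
Insert each entry of the permutation into P by Schensted row insertion, recording in Q the position of each new cell.

Insert 2: appended to row 1. P = [[2]], Q = [[1]].
Insert 3: appended to row 1. P = [[2, 3]], Q = [[1, 2]].
Insert 6: appended to row 1. P = [[2, 3, 6]], Q = [[1, 2, 3]].
Insert 1: 1 bumps 2 from row 1; 2 starts row 2. P = [[1, 3, 6], [2]], Q = [[1, 2, 3], [4]].
Insert 8: appended to row 1. P = [[1, 3, 6, 8], [2]], Q = [[1, 2, 3, 5], [4]].
Insert 4: 4 bumps 6 from row 1; 6 appends to row 2. P = [[1, 3, 4, 8], [2, 6]], Q = [[1, 2, 3, 5], [4, 6]].
Insert 7: 7 bumps 8 from row 1; 8 appends to row 2. P = [[1, 3, 4, 7], [2, 6, 8]], Q = [[1, 2, 3, 5], [4, 6, 7]].
Insert 5: 5 bumps 7 from row 1; 7 bumps 8 from row 2; 8 starts row 3. P = [[1, 3, 4, 5], [2, 6, 7], [8]], Q = [[1, 2, 3, 5], [4, 6, 7], [8]].

So P = [[1, 3, 4, 5], [2, 6, 7], [8]], Q = [[1, 2, 3, 5], [4, 6, 7], [8]].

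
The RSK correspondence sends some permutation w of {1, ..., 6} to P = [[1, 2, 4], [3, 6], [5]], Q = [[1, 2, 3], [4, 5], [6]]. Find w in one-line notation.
Reverse the RSK construction: for i from n down to 1, find the cell of Q containing i, remove the entry at that cell from P, and reverse-bump it up through P; the value ejected from row 1 is w(i).

Step i=6: Q has 6 at row 3, column 1; remove 5 from row 3 of P and reverse-bump: 5 enters row 2 and ejects 3; 3 enters row 1 and ejects 2. So w(6) = 2. P is now [[1, 3, 4], [5, 6]].
Step i=5: Q has 5 at row 2, column 2; remove 6 from row 2 of P and reverse-bump: 6 enters row 1 and ejects 4. So w(5) = 4. P is now [[1, 3, 6], [5]].
Step i=4: Q has 4 at row 2, column 1; remove 5 from row 2 of P and reverse-bump: 5 enters row 1 and ejects 3. So w(4) = 3. P is now [[1, 5, 6]].
Step i=3: Q has 3 at row 1, column 3; remove that cell from P, ejecting 6. So w(3) = 6. P is now [[1, 5]].
Step i=2: Q has 2 at row 1, column 2; remove that cell from P, ejecting 5. So w(2) = 5. P is now [[1]].
Step i=1: Q has 1 at row 1, column 1; remove that cell from P, ejecting 1. So w(1) = 1. P is now [].

So w = 1 5 6 3 4 2.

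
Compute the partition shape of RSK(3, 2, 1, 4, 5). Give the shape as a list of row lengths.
[3, 1, 1]

Row-insert each entry into an empty tableau.

After inserting 3: P = [[3]].
After inserting 2: P = [[2], [3]].
After inserting 1: P = [[1], [2], [3]].
After inserting 4: P = [[1, 4], [2], [3]].
After inserting 5: P = [[1, 4, 5], [2], [3]].

The final insertion tableau P = [[1, 4, 5], [2], [3]] has shape [3, 1, 1].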